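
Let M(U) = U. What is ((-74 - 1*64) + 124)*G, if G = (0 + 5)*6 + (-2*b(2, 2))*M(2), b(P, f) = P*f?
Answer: -196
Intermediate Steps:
G = 14 (G = (0 + 5)*6 - 4*2*2 = 5*6 - 2*4*2 = 30 - 8*2 = 30 - 16 = 14)
((-74 - 1*64) + 124)*G = ((-74 - 1*64) + 124)*14 = ((-74 - 64) + 124)*14 = (-138 + 124)*14 = -14*14 = -196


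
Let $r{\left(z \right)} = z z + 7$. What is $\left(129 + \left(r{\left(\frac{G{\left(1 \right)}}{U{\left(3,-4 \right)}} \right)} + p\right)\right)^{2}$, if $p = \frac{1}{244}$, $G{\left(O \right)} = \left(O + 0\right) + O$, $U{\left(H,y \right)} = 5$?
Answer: $\frac{689898021201}{37210000} \approx 18541.0$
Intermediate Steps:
$G{\left(O \right)} = 2 O$ ($G{\left(O \right)} = O + O = 2 O$)
$r{\left(z \right)} = 7 + z^{2}$ ($r{\left(z \right)} = z^{2} + 7 = 7 + z^{2}$)
$p = \frac{1}{244} \approx 0.0040984$
$\left(129 + \left(r{\left(\frac{G{\left(1 \right)}}{U{\left(3,-4 \right)}} \right)} + p\right)\right)^{2} = \left(129 + \left(\left(7 + \left(\frac{2 \cdot 1}{5}\right)^{2}\right) + \frac{1}{244}\right)\right)^{2} = \left(129 + \left(\left(7 + \left(2 \cdot \frac{1}{5}\right)^{2}\right) + \frac{1}{244}\right)\right)^{2} = \left(129 + \left(\left(7 + \left(\frac{2}{5}\right)^{2}\right) + \frac{1}{244}\right)\right)^{2} = \left(129 + \left(\left(7 + \frac{4}{25}\right) + \frac{1}{244}\right)\right)^{2} = \left(129 + \left(\frac{179}{25} + \frac{1}{244}\right)\right)^{2} = \left(129 + \frac{43701}{6100}\right)^{2} = \left(\frac{830601}{6100}\right)^{2} = \frac{689898021201}{37210000}$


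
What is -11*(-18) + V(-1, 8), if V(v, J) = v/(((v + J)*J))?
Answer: 11087/56 ≈ 197.98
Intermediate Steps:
V(v, J) = v/(J*(J + v)) (V(v, J) = v/(((J + v)*J)) = v/((J*(J + v))) = v*(1/(J*(J + v))) = v/(J*(J + v)))
-11*(-18) + V(-1, 8) = -11*(-18) - 1/(8*(8 - 1)) = 198 - 1*1/8/7 = 198 - 1*1/8*1/7 = 198 - 1/56 = 11087/56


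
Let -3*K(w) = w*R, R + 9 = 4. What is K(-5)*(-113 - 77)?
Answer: 4750/3 ≈ 1583.3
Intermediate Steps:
R = -5 (R = -9 + 4 = -5)
K(w) = 5*w/3 (K(w) = -w*(-5)/3 = -(-5)*w/3 = 5*w/3)
K(-5)*(-113 - 77) = ((5/3)*(-5))*(-113 - 77) = -25/3*(-190) = 4750/3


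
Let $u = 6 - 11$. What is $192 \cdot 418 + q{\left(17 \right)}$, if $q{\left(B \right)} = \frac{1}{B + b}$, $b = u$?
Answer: $\frac{963073}{12} \approx 80256.0$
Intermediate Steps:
$u = -5$
$b = -5$
$q{\left(B \right)} = \frac{1}{-5 + B}$ ($q{\left(B \right)} = \frac{1}{B - 5} = \frac{1}{-5 + B}$)
$192 \cdot 418 + q{\left(17 \right)} = 192 \cdot 418 + \frac{1}{-5 + 17} = 80256 + \frac{1}{12} = \frac{963073}{12}$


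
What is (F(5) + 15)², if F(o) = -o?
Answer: 100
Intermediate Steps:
(F(5) + 15)² = (-1*5 + 15)² = (-5 + 15)² = 10² = 100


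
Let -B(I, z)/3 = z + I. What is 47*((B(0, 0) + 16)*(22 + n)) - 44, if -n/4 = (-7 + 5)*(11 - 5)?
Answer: 52596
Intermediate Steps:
B(I, z) = -3*I - 3*z (B(I, z) = -3*(z + I) = -3*(I + z) = -3*I - 3*z)
n = 48 (n = -4*(-7 + 5)*(11 - 5) = -(-8)*6 = -4*(-12) = 48)
47*((B(0, 0) + 16)*(22 + n)) - 44 = 47*(((-3*0 - 3*0) + 16)*(22 + 48)) - 44 = 47*(((0 + 0) + 16)*70) - 44 = 47*((0 + 16)*70) - 44 = 47*(16*70) - 44 = 47*1120 - 44 = 52640 - 44 = 52596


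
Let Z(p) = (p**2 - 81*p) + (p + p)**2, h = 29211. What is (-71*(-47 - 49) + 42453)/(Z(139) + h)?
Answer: 49269/114557 ≈ 0.43008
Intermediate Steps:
Z(p) = -81*p + 5*p**2 (Z(p) = (p**2 - 81*p) + (2*p)**2 = (p**2 - 81*p) + 4*p**2 = -81*p + 5*p**2)
(-71*(-47 - 49) + 42453)/(Z(139) + h) = (-71*(-47 - 49) + 42453)/(139*(-81 + 5*139) + 29211) = (-71*(-96) + 42453)/(139*(-81 + 695) + 29211) = (6816 + 42453)/(139*614 + 29211) = 49269/(85346 + 29211) = 49269/114557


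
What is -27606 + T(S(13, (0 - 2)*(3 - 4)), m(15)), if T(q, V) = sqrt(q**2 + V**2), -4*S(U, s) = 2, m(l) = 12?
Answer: -27606 + sqrt(577)/2 ≈ -27594.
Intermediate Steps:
S(U, s) = -1/2 (S(U, s) = -1/4*2 = -1/2)
T(q, V) = sqrt(V**2 + q**2)
-27606 + T(S(13, (0 - 2)*(3 - 4)), m(15)) = -27606 + sqrt(12**2 + (-1/2)**2) = -27606 + sqrt(144 + 1/4) = -27606 + sqrt(577/4) = -27606 + sqrt(577)/2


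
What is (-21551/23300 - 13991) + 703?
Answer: -309631951/23300 ≈ -13289.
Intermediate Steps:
(-21551/23300 - 13991) + 703 = -326011851/23300 + 703 = -309631951/23300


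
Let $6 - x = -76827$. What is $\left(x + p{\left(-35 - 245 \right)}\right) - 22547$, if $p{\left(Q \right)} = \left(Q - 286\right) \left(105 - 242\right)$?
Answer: $131828$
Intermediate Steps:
$p{\left(Q \right)} = 39182 - 137 Q$ ($p{\left(Q \right)} = \left(-286 + Q\right) \left(-137\right) = 39182 - 137 Q$)
$x = 76833$ ($x = 6 - -76827 = 6 + 76827 = 76833$)
$\left(x + p{\left(-35 - 245 \right)}\right) - 22547 = \left(76833 + \left(39182 - 137 \left(-35 - 245\right)\right)\right) - 22547 = \left(76833 + \left(39182 - -38360\right)\right) - 22547 = \left(76833 + \left(39182 + 38360\right)\right) - 22547 = \left(76833 + 77542\right) - 22547 = 154375 - 22547 = 131828$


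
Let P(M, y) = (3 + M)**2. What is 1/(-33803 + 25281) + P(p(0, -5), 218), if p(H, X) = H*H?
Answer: 76697/8522 ≈ 8.9999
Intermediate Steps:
p(H, X) = H**2
1/(-33803 + 25281) + P(p(0, -5), 218) = 1/(-33803 + 25281) + (3 + 0**2)**2 = 1/(-8522) + (3 + 0)**2 = -1/8522 + 3**2 = -1/8522 + 9 = 76697/8522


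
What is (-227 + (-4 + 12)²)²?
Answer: 26569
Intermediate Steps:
(-227 + (-4 + 12)²)² = (-227 + 8²)² = (-227 + 64)² = (-163)² = 26569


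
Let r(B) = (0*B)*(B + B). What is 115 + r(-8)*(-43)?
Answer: 115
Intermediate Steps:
r(B) = 0 (r(B) = 0*(2*B) = 0)
115 + r(-8)*(-43) = 115 + 0*(-43) = 115 + 0 = 115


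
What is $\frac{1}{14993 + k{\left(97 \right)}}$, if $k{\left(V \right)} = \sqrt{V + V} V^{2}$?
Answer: $- \frac{14993}{16949890465} + \frac{9409 \sqrt{194}}{16949890465} \approx 6.8472 \cdot 10^{-6}$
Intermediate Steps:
$k{\left(V \right)} = \sqrt{2} V^{\frac{5}{2}}$ ($k{\left(V \right)} = \sqrt{2 V} V^{2} = \sqrt{2} \sqrt{V} V^{2} = \sqrt{2} V^{\frac{5}{2}}$)
$\frac{1}{14993 + k{\left(97 \right)}} = \frac{1}{14993 + \sqrt{2} \cdot 97^{\frac{5}{2}}} = \frac{1}{14993 + \sqrt{2} \cdot 9409 \sqrt{97}} = \frac{1}{14993 + 9409 \sqrt{194}}$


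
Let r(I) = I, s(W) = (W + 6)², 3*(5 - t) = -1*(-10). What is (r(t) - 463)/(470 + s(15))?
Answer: -1384/2733 ≈ -0.50640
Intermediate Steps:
t = 5/3 (t = 5 - (-1)*(-10)/3 = 5 - ⅓*10 = 5 - 10/3 = 5/3 ≈ 1.6667)
s(W) = (6 + W)²
(r(t) - 463)/(470 + s(15)) = (5/3 - 463)/(470 + (6 + 15)²) = -1384/(3*(470 + 21²)) = -1384/(3*(470 + 441)) = -1384/3/911 = -1384/3*1/911 = -1384/2733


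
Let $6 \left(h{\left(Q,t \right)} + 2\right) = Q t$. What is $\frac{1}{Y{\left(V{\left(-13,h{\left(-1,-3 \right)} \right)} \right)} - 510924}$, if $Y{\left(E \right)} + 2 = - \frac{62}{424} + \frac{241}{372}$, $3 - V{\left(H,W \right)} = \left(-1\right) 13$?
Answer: $- \frac{9858}{5036703563} \approx -1.9572 \cdot 10^{-6}$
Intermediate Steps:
$h{\left(Q,t \right)} = -2 + \frac{Q t}{6}$
$V{\left(H,W \right)} = 16$ ($V{\left(H,W \right)} = 3 - \left(-1\right) 13 = 3 - -13 = 3 + 13 = 16$)
$Y{\left(E \right)} = - \frac{14771}{9858}$ ($Y{\left(E \right)} = -2 + \left(- \frac{62}{424} + \frac{241}{372}\right) = -2 + \left(\left(-62\right) \frac{1}{424} + 241 \cdot \frac{1}{372}\right) = -2 + \left(- \frac{31}{212} + \frac{241}{372}\right) = -2 + \frac{4945}{9858} = - \frac{14771}{9858}$)
$\frac{1}{Y{\left(V{\left(-13,h{\left(-1,-3 \right)} \right)} \right)} - 510924} = \frac{1}{- \frac{14771}{9858} - 510924} = \frac{1}{- \frac{5036703563}{9858}} = - \frac{9858}{5036703563}$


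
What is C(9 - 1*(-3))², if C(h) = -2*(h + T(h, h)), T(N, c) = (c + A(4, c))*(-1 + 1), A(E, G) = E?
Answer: 576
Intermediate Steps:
T(N, c) = 0 (T(N, c) = (c + 4)*(-1 + 1) = (4 + c)*0 = 0)
C(h) = -2*h (C(h) = -2*(h + 0) = -2*h)
C(9 - 1*(-3))² = (-2*(9 - 1*(-3)))² = (-2*(9 + 3))² = (-2*12)² = (-24)² = 576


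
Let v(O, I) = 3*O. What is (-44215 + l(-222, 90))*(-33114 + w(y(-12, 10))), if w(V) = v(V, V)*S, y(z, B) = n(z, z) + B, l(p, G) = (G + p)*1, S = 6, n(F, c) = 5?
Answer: 1456532868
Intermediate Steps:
l(p, G) = G + p
y(z, B) = 5 + B
w(V) = 18*V (w(V) = (3*V)*6 = 18*V)
(-44215 + l(-222, 90))*(-33114 + w(y(-12, 10))) = (-44215 + (90 - 222))*(-33114 + 18*(5 + 10)) = (-44215 - 132)*(-33114 + 18*15) = -44347*(-33114 + 270) = -44347*(-32844) = 1456532868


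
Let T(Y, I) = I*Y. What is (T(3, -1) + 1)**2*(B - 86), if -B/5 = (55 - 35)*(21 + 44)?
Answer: -26344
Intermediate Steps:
B = -6500 (B = -5*(55 - 35)*(21 + 44) = -100*65 = -5*1300 = -6500)
(T(3, -1) + 1)**2*(B - 86) = (-1*3 + 1)**2*(-6500 - 86) = (-3 + 1)**2*(-6586) = (-2)**2*(-6586) = 4*(-6586) = -26344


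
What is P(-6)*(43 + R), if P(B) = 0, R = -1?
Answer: 0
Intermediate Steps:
P(-6)*(43 + R) = 0*(43 - 1) = 0*42 = 0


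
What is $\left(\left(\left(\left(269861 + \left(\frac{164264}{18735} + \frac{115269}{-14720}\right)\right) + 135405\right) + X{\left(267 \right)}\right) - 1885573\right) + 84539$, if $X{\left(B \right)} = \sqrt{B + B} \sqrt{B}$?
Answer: $- \frac{76984704804847}{55155840} + 267 \sqrt{2} \approx -1.3954 \cdot 10^{6}$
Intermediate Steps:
$X{\left(B \right)} = B \sqrt{2}$ ($X{\left(B \right)} = \sqrt{2 B} \sqrt{B} = \sqrt{2} \sqrt{B} \sqrt{B} = B \sqrt{2}$)
$\left(\left(\left(\left(269861 + \left(\frac{164264}{18735} + \frac{115269}{-14720}\right)\right) + 135405\right) + X{\left(267 \right)}\right) - 1885573\right) + 84539 = \left(\left(\left(\left(269861 + \left(\frac{164264}{18735} + \frac{115269}{-14720}\right)\right) + 135405\right) + 267 \sqrt{2}\right) - 1885573\right) + 84539 = \left(\left(\left(\left(269861 + \left(164264 \cdot \frac{1}{18735} + 115269 \left(- \frac{1}{14720}\right)\right)\right) + 135405\right) + 267 \sqrt{2}\right) - 1885573\right) + 84539 = \left(\left(\left(\left(269861 + \left(\frac{164264}{18735} - \frac{115269}{14720}\right)\right) + 135405\right) + 267 \sqrt{2}\right) - 1885573\right) + 84539 = \left(\left(\left(\left(269861 + \frac{51680273}{55155840}\right) + 135405\right) + 267 \sqrt{2}\right) - 1885573\right) + 84539 = \left(\left(\left(\frac{14884461818513}{55155840} + 135405\right) + 267 \sqrt{2}\right) - 1885573\right) + 84539 = \left(\left(\frac{22352838333713}{55155840} + 267 \sqrt{2}\right) - 1885573\right) + 84539 = \left(- \frac{81647524362607}{55155840} + 267 \sqrt{2}\right) + 84539 = - \frac{76984704804847}{55155840} + 267 \sqrt{2}$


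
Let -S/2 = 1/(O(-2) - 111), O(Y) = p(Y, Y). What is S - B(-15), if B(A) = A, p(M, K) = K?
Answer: 1697/113 ≈ 15.018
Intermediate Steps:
O(Y) = Y
S = 2/113 (S = -2/(-2 - 111) = -2/(-113) = -2*(-1/113) = 2/113 ≈ 0.017699)
S - B(-15) = 2/113 - 1*(-15) = 2/113 + 15 = 1697/113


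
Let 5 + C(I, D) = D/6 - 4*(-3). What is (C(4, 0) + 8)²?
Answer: 225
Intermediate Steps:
C(I, D) = 7 + D/6 (C(I, D) = -5 + (D/6 - 4*(-3)) = -5 + (D*(⅙) + 12) = -5 + (D/6 + 12) = -5 + (12 + D/6) = 7 + D/6)
(C(4, 0) + 8)² = ((7 + (⅙)*0) + 8)² = ((7 + 0) + 8)² = (7 + 8)² = 15² = 225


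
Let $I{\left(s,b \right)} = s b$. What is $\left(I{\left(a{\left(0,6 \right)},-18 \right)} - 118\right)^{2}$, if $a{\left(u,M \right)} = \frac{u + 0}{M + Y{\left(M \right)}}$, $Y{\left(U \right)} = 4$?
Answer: $13924$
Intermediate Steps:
$a{\left(u,M \right)} = \frac{u}{4 + M}$ ($a{\left(u,M \right)} = \frac{u + 0}{M + 4} = \frac{u}{4 + M}$)
$I{\left(s,b \right)} = b s$
$\left(I{\left(a{\left(0,6 \right)},-18 \right)} - 118\right)^{2} = \left(- 18 \frac{0}{4 + 6} - 118\right)^{2} = \left(- 18 \cdot \frac{0}{10} - 118\right)^{2} = \left(- 18 \cdot 0 \cdot \frac{1}{10} - 118\right)^{2} = \left(\left(-18\right) 0 - 118\right)^{2} = \left(0 - 118\right)^{2} = \left(-118\right)^{2} = 13924$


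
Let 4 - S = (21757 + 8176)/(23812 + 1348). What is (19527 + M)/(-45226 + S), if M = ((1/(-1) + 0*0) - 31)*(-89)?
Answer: -15215000/30751769 ≈ -0.49477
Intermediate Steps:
S = 1911/680 (S = 4 - (21757 + 8176)/(23812 + 1348) = 4 - 29933/25160 = 4 - 1*809/680 = 4 - 809/680 = 1911/680 ≈ 2.8103)
M = 2848 (M = ((1*(-1) + 0) - 31)*(-89) = ((-1 + 0) - 31)*(-89) = (-1 - 31)*(-89) = -32*(-89) = 2848)
(19527 + M)/(-45226 + S) = (19527 + 2848)/(-45226 + 1911/680) = 22375/(-30751769/680) = 22375*(-680/30751769) = -15215000/30751769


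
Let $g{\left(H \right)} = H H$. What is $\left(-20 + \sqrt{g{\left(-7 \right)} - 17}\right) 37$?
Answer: $-740 + 148 \sqrt{2} \approx -530.7$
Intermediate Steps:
$g{\left(H \right)} = H^{2}$
$\left(-20 + \sqrt{g{\left(-7 \right)} - 17}\right) 37 = \left(-20 + \sqrt{\left(-7\right)^{2} - 17}\right) 37 = \left(-20 + \sqrt{49 - 17}\right) 37 = \left(-20 + \sqrt{32}\right) 37 = \left(-20 + 4 \sqrt{2}\right) 37 = -740 + 148 \sqrt{2}$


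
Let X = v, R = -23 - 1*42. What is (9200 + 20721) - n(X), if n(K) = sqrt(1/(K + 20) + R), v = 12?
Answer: 29921 - 3*I*sqrt(462)/8 ≈ 29921.0 - 8.0603*I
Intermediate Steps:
R = -65 (R = -23 - 42 = -65)
X = 12
n(K) = sqrt(-65 + 1/(20 + K)) (n(K) = sqrt(1/(K + 20) - 65) = sqrt(1/(20 + K) - 65) = sqrt(-65 + 1/(20 + K)))
(9200 + 20721) - n(X) = (9200 + 20721) - sqrt((-1299 - 65*12)/(20 + 12)) = 29921 - sqrt((-1299 - 780)/32) = 29921 - sqrt((1/32)*(-2079)) = 29921 - sqrt(-2079/32) = 29921 - 3*I*sqrt(462)/8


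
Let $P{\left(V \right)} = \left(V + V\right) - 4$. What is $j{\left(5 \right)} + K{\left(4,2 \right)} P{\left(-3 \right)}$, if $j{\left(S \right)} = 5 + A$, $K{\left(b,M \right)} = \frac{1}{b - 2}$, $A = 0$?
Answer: $0$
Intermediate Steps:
$P{\left(V \right)} = -4 + 2 V$ ($P{\left(V \right)} = 2 V - 4 = -4 + 2 V$)
$K{\left(b,M \right)} = \frac{1}{-2 + b}$
$j{\left(S \right)} = 5$ ($j{\left(S \right)} = 5 + 0 = 5$)
$j{\left(5 \right)} + K{\left(4,2 \right)} P{\left(-3 \right)} = 5 + \frac{-4 + 2 \left(-3\right)}{-2 + 4} = 5 + \frac{-4 - 6}{2} = 5 + \frac{1}{2} \left(-10\right) = 5 - 5 = 0$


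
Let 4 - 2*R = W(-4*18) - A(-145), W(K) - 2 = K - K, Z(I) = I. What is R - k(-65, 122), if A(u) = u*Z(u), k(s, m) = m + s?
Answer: 20913/2 ≈ 10457.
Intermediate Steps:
A(u) = u² (A(u) = u*u = u²)
W(K) = 2 (W(K) = 2 + (K - K) = 2 + 0 = 2)
R = 21027/2 (R = 2 - (2 - 1*(-145)²)/2 = 2 - (2 - 1*21025)/2 = 2 - (2 - 21025)/2 = 2 - ½*(-21023) = 2 + 21023/2 = 21027/2 ≈ 10514.)
R - k(-65, 122) = 21027/2 - (122 - 65) = 21027/2 - 1*57 = 21027/2 - 57 = 20913/2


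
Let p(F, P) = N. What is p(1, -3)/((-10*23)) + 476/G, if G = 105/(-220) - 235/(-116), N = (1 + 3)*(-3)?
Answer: 8732512/28405 ≈ 307.43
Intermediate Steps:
N = -12 (N = 4*(-3) = -12)
G = 494/319 (G = 105*(-1/220) - 235*(-1/116) = -21/44 + 235/116 = 494/319 ≈ 1.5486)
p(F, P) = -12
p(1, -3)/((-10*23)) + 476/G = -12/((-10*23)) + 476/(494/319) = -12/(-230) + 476*(319/494) = -12*(-1/230) + 75922/247 = 6/115 + 75922/247 = 8732512/28405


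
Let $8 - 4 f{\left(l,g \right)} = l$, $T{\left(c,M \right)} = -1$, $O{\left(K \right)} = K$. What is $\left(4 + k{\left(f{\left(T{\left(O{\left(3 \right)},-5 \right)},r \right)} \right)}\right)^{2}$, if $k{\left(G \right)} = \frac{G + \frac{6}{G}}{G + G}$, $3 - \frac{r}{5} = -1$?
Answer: $\frac{75625}{2916} \approx 25.935$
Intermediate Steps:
$r = 20$ ($r = 15 - -5 = 15 + 5 = 20$)
$f{\left(l,g \right)} = 2 - \frac{l}{4}$
$k{\left(G \right)} = \frac{G + \frac{6}{G}}{2 G}$
$\left(4 + k{\left(f{\left(T{\left(O{\left(3 \right)},-5 \right)},r \right)} \right)}\right)^{2} = \left(4 + \left(\frac{1}{2} + \frac{3}{\left(2 - - \frac{1}{4}\right)^{2}}\right)\right)^{2} = \left(4 + \left(\frac{1}{2} + \frac{3}{\left(2 + \frac{1}{4}\right)^{2}}\right)\right)^{2} = \left(4 + \left(\frac{1}{2} + \frac{3}{\frac{81}{16}}\right)\right)^{2} = \left(4 + \left(\frac{1}{2} + 3 \cdot \frac{16}{81}\right)\right)^{2} = \left(4 + \left(\frac{1}{2} + \frac{16}{27}\right)\right)^{2} = \left(4 + \frac{59}{54}\right)^{2} = \left(\frac{275}{54}\right)^{2} = \frac{75625}{2916}$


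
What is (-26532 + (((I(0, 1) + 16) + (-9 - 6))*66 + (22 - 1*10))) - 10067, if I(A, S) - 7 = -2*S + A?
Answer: -36191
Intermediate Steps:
I(A, S) = 7 + A - 2*S (I(A, S) = 7 + (-2*S + A) = 7 + (A - 2*S) = 7 + A - 2*S)
(-26532 + (((I(0, 1) + 16) + (-9 - 6))*66 + (22 - 1*10))) - 10067 = (-26532 + ((((7 + 0 - 2*1) + 16) + (-9 - 6))*66 + (22 - 1*10))) - 10067 = (-26532 + ((((7 + 0 - 2) + 16) - 15)*66 + (22 - 10))) - 10067 = (-26532 + (((5 + 16) - 15)*66 + 12)) - 10067 = (-26532 + ((21 - 15)*66 + 12)) - 10067 = (-26532 + (6*66 + 12)) - 10067 = (-26532 + (396 + 12)) - 10067 = (-26532 + 408) - 10067 = -26124 - 10067 = -36191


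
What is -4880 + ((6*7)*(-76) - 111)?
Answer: -8183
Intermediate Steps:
-4880 + ((6*7)*(-76) - 111) = -4880 + (42*(-76) - 111) = -4880 + (-3192 - 111) = -4880 - 3303 = -8183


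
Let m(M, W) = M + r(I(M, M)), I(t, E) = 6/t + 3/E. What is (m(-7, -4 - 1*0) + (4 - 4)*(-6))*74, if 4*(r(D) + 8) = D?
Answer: -15873/14 ≈ -1133.8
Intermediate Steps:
I(t, E) = 3/E + 6/t
r(D) = -8 + D/4
m(M, W) = -8 + M + 9/(4*M) (m(M, W) = M + (-8 + (3/M + 6/M)/4) = M + (-8 + (9/M)/4) = M + (-8 + 9/(4*M)) = -8 + M + 9/(4*M))
(m(-7, -4 - 1*0) + (4 - 4)*(-6))*74 = ((-8 - 7 + (9/4)/(-7)) + (4 - 4)*(-6))*74 = ((-8 - 7 + (9/4)*(-1/7)) + 0*(-6))*74 = ((-8 - 7 - 9/28) + 0)*74 = (-429/28 + 0)*74 = -429/28*74 = -15873/14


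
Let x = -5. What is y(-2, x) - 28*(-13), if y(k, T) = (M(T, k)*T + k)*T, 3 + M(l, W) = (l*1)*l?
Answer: 924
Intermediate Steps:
M(l, W) = -3 + l² (M(l, W) = -3 + (l*1)*l = -3 + l*l = -3 + l²)
y(k, T) = T*(k + T*(-3 + T²)) (y(k, T) = ((-3 + T²)*T + k)*T = (T*(-3 + T²) + k)*T = (k + T*(-3 + T²))*T = T*(k + T*(-3 + T²)))
y(-2, x) - 28*(-13) = -5*(-2 - 5*(-3 + (-5)²)) - 28*(-13) = -5*(-2 - 5*(-3 + 25)) + 364 = -5*(-2 - 5*22) + 364 = -5*(-2 - 110) + 364 = -5*(-112) + 364 = 560 + 364 = 924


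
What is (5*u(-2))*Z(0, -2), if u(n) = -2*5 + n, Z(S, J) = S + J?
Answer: 120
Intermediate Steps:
Z(S, J) = J + S
u(n) = -10 + n
(5*u(-2))*Z(0, -2) = (5*(-10 - 2))*(-2 + 0) = (5*(-12))*(-2) = -60*(-2) = 120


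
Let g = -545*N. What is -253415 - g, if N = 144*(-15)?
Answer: -1430615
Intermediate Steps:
N = -2160
g = 1177200 (g = -545*(-2160) = 1177200)
-253415 - g = -253415 - 1*1177200 = -253415 - 1177200 = -1430615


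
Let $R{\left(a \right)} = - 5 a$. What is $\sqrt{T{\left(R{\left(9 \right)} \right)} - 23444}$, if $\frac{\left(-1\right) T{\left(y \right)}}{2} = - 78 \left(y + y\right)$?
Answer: $2 i \sqrt{9371} \approx 193.61 i$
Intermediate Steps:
$T{\left(y \right)} = 312 y$ ($T{\left(y \right)} = - 2 \left(- 78 \left(y + y\right)\right) = - 2 \left(- 78 \cdot 2 y\right) = - 2 \left(- 156 y\right) = 312 y$)
$\sqrt{T{\left(R{\left(9 \right)} \right)} - 23444} = \sqrt{312 \left(\left(-5\right) 9\right) - 23444} = \sqrt{312 \left(-45\right) - 23444} = \sqrt{-14040 - 23444} = \sqrt{-37484} = 2 i \sqrt{9371}$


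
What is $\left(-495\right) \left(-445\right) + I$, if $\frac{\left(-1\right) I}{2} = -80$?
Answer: $220435$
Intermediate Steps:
$I = 160$ ($I = \left(-2\right) \left(-80\right) = 160$)
$\left(-495\right) \left(-445\right) + I = \left(-495\right) \left(-445\right) + 160 = 220275 + 160 = 220435$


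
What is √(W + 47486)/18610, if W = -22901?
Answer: √24585/18610 ≈ 0.0084254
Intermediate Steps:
√(W + 47486)/18610 = √(-22901 + 47486)/18610 = √24585*(1/18610) = √24585/18610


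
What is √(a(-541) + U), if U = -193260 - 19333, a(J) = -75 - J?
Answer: I*√212127 ≈ 460.57*I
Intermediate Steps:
U = -212593
√(a(-541) + U) = √((-75 - 1*(-541)) - 212593) = √((-75 + 541) - 212593) = √(466 - 212593) = √(-212127) = I*√212127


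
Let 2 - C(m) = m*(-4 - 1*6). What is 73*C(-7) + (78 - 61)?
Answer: -4947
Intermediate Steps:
C(m) = 2 + 10*m (C(m) = 2 - m*(-4 - 1*6) = 2 - m*(-4 - 6) = 2 - m*(-10) = 2 - (-10)*m = 2 + 10*m)
73*C(-7) + (78 - 61) = 73*(2 + 10*(-7)) + (78 - 61) = 73*(2 - 70) + 17 = 73*(-68) + 17 = -4964 + 17 = -4947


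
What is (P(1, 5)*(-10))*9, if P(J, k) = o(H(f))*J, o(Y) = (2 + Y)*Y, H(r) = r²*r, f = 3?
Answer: -70470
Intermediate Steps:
H(r) = r³
o(Y) = Y*(2 + Y)
P(J, k) = 783*J (P(J, k) = (3³*(2 + 3³))*J = (27*(2 + 27))*J = (27*29)*J = 783*J)
(P(1, 5)*(-10))*9 = ((783*1)*(-10))*9 = (783*(-10))*9 = -7830*9 = -70470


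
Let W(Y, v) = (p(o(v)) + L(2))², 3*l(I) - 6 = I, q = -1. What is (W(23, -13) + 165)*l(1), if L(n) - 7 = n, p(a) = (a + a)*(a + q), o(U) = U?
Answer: 975058/3 ≈ 3.2502e+5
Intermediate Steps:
l(I) = 2 + I/3
p(a) = 2*a*(-1 + a) (p(a) = (a + a)*(a - 1) = (2*a)*(-1 + a) = 2*a*(-1 + a))
L(n) = 7 + n
W(Y, v) = (9 + 2*v*(-1 + v))² (W(Y, v) = (2*v*(-1 + v) + (7 + 2))² = (2*v*(-1 + v) + 9)² = (9 + 2*v*(-1 + v))²)
(W(23, -13) + 165)*l(1) = ((9 + 2*(-13)*(-1 - 13))² + 165)*(2 + (⅓)*1) = ((9 + 2*(-13)*(-14))² + 165)*(2 + ⅓) = ((9 + 364)² + 165)*(7/3) = (373² + 165)*(7/3) = (139129 + 165)*(7/3) = 139294*(7/3) = 975058/3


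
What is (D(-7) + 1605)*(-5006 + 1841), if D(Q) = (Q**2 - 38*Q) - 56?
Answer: -5899560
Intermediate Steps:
D(Q) = -56 + Q**2 - 38*Q
(D(-7) + 1605)*(-5006 + 1841) = ((-56 + (-7)**2 - 38*(-7)) + 1605)*(-5006 + 1841) = ((-56 + 49 + 266) + 1605)*(-3165) = (259 + 1605)*(-3165) = 1864*(-3165) = -5899560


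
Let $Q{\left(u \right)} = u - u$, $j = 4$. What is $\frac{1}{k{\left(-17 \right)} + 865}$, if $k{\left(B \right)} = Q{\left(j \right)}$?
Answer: $\frac{1}{865} \approx 0.0011561$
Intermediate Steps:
$Q{\left(u \right)} = 0$
$k{\left(B \right)} = 0$
$\frac{1}{k{\left(-17 \right)} + 865} = \frac{1}{0 + 865} = \frac{1}{865}$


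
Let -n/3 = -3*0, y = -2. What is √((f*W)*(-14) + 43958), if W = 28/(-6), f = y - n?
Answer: 13*√2334/3 ≈ 209.35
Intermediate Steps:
n = 0 (n = -(-9)*0 = -3*0 = 0)
f = -2 (f = -2 - 1*0 = -2 + 0 = -2)
W = -14/3 (W = 28*(-⅙) = -14/3 ≈ -4.6667)
√((f*W)*(-14) + 43958) = √(-2*(-14/3)*(-14) + 43958) = √((28/3)*(-14) + 43958) = √(-392/3 + 43958) = √(131482/3) = 13*√2334/3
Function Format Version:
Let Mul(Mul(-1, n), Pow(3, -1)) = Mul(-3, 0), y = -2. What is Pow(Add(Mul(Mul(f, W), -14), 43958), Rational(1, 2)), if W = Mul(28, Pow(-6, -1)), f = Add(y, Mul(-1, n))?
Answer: Mul(Rational(13, 3), Pow(2334, Rational(1, 2))) ≈ 209.35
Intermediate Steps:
n = 0 (n = Mul(-3, Mul(-3, 0)) = Mul(-3, 0) = 0)
f = -2 (f = Add(-2, Mul(-1, 0)) = Add(-2, 0) = -2)
W = Rational(-14, 3) (W = Mul(28, Rational(-1, 6)) = Rational(-14, 3) ≈ -4.6667)
Pow(Add(Mul(Mul(f, W), -14), 43958), Rational(1, 2)) = Pow(Add(Mul(Mul(-2, Rational(-14, 3)), -14), 43958), Rational(1, 2)) = Pow(Add(Mul(Rational(28, 3), -14), 43958), Rational(1, 2)) = Pow(Add(Rational(-392, 3), 43958), Rational(1, 2)) = Pow(Rational(131482, 3), Rational(1, 2)) = Mul(Rational(13, 3), Pow(2334, Rational(1, 2)))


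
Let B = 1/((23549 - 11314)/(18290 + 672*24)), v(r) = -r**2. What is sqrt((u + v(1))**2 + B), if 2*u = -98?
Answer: sqrt(374659166730)/12235 ≈ 50.028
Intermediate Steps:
u = -49 (u = (1/2)*(-98) = -49)
B = 34418/12235 (B = 1/(12235/(18290 + 16128)) = 1/(12235/34418) = 34418/12235 ≈ 2.8131)
sqrt((u + v(1))**2 + B) = sqrt((-49 - 1*1**2)**2 + 34418/12235) = sqrt((-49 - 1*1)**2 + 34418/12235) = sqrt((-49 - 1)**2 + 34418/12235) = sqrt((-50)**2 + 34418/12235) = sqrt(2500 + 34418/12235) = sqrt(30621918/12235) = sqrt(374659166730)/12235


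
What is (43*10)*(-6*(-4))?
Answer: 10320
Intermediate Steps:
(43*10)*(-6*(-4)) = 430*24 = 10320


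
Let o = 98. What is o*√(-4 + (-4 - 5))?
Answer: 98*I*√13 ≈ 353.34*I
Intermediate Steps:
o*√(-4 + (-4 - 5)) = 98*√(-4 + (-4 - 5)) = 98*√(-4 - 9) = 98*√(-13) = 98*(I*√13) = 98*I*√13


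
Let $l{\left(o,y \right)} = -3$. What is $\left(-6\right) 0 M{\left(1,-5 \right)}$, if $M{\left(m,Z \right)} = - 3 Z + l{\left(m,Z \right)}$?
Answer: $0$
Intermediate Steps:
$M{\left(m,Z \right)} = -3 - 3 Z$ ($M{\left(m,Z \right)} = - 3 Z - 3 = -3 - 3 Z$)
$\left(-6\right) 0 M{\left(1,-5 \right)} = \left(-6\right) 0 \left(-3 - -15\right) = 0 \left(-3 + 15\right) = 0 \cdot 12 = 0$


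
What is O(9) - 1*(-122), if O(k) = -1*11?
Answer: 111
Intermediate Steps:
O(k) = -11
O(9) - 1*(-122) = -11 - 1*(-122) = -11 + 122 = 111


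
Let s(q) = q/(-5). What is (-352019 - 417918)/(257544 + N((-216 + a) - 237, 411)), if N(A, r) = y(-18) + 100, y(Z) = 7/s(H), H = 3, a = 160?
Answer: -2309811/772897 ≈ -2.9885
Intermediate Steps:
s(q) = -q/5 (s(q) = q*(-1/5) = -q/5)
y(Z) = -35/3 (y(Z) = 7/((-1/5*3)) = 7/(-3/5) = 7*(-5/3) = -35/3)
N(A, r) = 265/3 (N(A, r) = -35/3 + 100 = 265/3)
(-352019 - 417918)/(257544 + N((-216 + a) - 237, 411)) = (-352019 - 417918)/(257544 + 265/3) = -769937/772897/3 = -769937*3/772897 = -2309811/772897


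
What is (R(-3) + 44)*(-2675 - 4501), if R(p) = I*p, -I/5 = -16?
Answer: 1406496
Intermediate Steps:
I = 80 (I = -5*(-16) = 80)
R(p) = 80*p
(R(-3) + 44)*(-2675 - 4501) = (80*(-3) + 44)*(-2675 - 4501) = (-240 + 44)*(-7176) = -196*(-7176) = 1406496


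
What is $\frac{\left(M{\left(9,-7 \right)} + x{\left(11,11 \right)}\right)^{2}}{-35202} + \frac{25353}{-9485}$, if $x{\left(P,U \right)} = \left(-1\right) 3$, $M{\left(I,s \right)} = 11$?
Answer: $- \frac{446541673}{166945485} \approx -2.6748$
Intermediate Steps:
$x{\left(P,U \right)} = -3$
$\frac{\left(M{\left(9,-7 \right)} + x{\left(11,11 \right)}\right)^{2}}{-35202} + \frac{25353}{-9485} = \frac{\left(11 - 3\right)^{2}}{-35202} + \frac{25353}{-9485} = 8^{2} \left(- \frac{1}{35202}\right) + 25353 \left(- \frac{1}{9485}\right) = 64 \left(- \frac{1}{35202}\right) - \frac{25353}{9485} = - \frac{32}{17601} - \frac{25353}{9485} = - \frac{446541673}{166945485}$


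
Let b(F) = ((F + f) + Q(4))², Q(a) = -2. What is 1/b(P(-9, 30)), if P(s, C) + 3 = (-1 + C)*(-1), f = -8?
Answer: 1/1764 ≈ 0.00056689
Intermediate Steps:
P(s, C) = -2 - C (P(s, C) = -3 + (-1 + C)*(-1) = -3 + (1 - C) = -2 - C)
b(F) = (-10 + F)² (b(F) = ((F - 8) - 2)² = ((-8 + F) - 2)² = (-10 + F)²)
1/b(P(-9, 30)) = 1/((-10 + (-2 - 1*30))²) = 1/((-10 + (-2 - 30))²) = 1/((-10 - 32)²) = 1/((-42)²) = 1/1764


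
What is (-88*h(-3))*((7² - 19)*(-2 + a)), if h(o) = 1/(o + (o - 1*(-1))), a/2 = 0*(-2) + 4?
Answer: 3168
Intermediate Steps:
a = 8 (a = 2*(0*(-2) + 4) = 2*(0 + 4) = 2*4 = 8)
h(o) = 1/(1 + 2*o) (h(o) = 1/(o + (o + 1)) = 1/(o + (1 + o)) = 1/(1 + 2*o))
(-88*h(-3))*((7² - 19)*(-2 + a)) = (-88/(1 + 2*(-3)))*((7² - 19)*(-2 + 8)) = (-88/(1 - 6))*((49 - 19)*6) = (-88/(-5))*(30*6) = -88*(-⅕)*180 = (88/5)*180 = 3168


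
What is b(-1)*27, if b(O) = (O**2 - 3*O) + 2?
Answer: 162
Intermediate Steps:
b(O) = 2 + O**2 - 3*O
b(-1)*27 = (2 + (-1)**2 - 3*(-1))*27 = (2 + 1 + 3)*27 = 6*27 = 162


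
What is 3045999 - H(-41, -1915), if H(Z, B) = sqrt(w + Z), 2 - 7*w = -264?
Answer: 3045999 - I*sqrt(3) ≈ 3.046e+6 - 1.732*I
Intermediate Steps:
w = 38 (w = 2/7 - 1/7*(-264) = 2/7 + 264/7 = 38)
H(Z, B) = sqrt(38 + Z)
3045999 - H(-41, -1915) = 3045999 - sqrt(38 - 41) = 3045999 - sqrt(-3) = 3045999 - I*sqrt(3)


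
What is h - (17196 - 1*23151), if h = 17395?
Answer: 23350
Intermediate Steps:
h - (17196 - 1*23151) = 17395 - (17196 - 1*23151) = 17395 - (17196 - 23151) = 17395 - 1*(-5955) = 17395 + 5955 = 23350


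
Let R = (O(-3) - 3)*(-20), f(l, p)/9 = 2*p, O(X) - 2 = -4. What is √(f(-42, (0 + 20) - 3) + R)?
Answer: √406 ≈ 20.149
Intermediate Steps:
O(X) = -2 (O(X) = 2 - 4 = -2)
f(l, p) = 18*p (f(l, p) = 9*(2*p) = 18*p)
R = 100 (R = (-2 - 3)*(-20) = -5*(-20) = 100)
√(f(-42, (0 + 20) - 3) + R) = √(18*((0 + 20) - 3) + 100) = √(18*(20 - 3) + 100) = √(18*17 + 100) = √(306 + 100) = √406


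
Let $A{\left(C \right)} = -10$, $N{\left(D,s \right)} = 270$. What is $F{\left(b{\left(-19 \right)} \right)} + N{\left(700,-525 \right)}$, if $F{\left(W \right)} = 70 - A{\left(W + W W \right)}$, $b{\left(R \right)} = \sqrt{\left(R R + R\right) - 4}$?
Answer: $350$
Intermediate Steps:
$b{\left(R \right)} = \sqrt{-4 + R + R^{2}}$ ($b{\left(R \right)} = \sqrt{\left(R^{2} + R\right) - 4} = \sqrt{\left(R + R^{2}\right) - 4} = \sqrt{-4 + R + R^{2}}$)
$F{\left(W \right)} = 80$ ($F{\left(W \right)} = 70 - -10 = 70 + 10 = 80$)
$F{\left(b{\left(-19 \right)} \right)} + N{\left(700,-525 \right)} = 80 + 270 = 350$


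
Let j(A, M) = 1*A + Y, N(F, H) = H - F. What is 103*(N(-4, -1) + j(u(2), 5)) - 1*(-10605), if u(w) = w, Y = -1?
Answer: 11017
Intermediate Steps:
j(A, M) = -1 + A (j(A, M) = 1*A - 1 = A - 1 = -1 + A)
103*(N(-4, -1) + j(u(2), 5)) - 1*(-10605) = 103*((-1 - 1*(-4)) + (-1 + 2)) - 1*(-10605) = 103*((-1 + 4) + 1) + 10605 = 103*(3 + 1) + 10605 = 103*4 + 10605 = 412 + 10605 = 11017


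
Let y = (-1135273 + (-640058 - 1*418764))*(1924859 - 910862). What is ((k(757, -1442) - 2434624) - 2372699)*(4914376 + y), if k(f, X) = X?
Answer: 10698544379331416335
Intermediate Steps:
y = -2224805747715 (y = (-1135273 + (-640058 - 418764))*1013997 = (-1135273 - 1058822)*1013997 = -2194095*1013997 = -2224805747715)
((k(757, -1442) - 2434624) - 2372699)*(4914376 + y) = ((-1442 - 2434624) - 2372699)*(4914376 - 2224805747715) = (-2436066 - 2372699)*(-2224800833339) = -4808765*(-2224800833339) = 10698544379331416335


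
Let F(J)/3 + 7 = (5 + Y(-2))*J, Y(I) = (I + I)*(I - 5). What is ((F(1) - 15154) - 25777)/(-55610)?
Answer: 40853/55610 ≈ 0.73463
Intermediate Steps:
Y(I) = 2*I*(-5 + I) (Y(I) = (2*I)*(-5 + I) = 2*I*(-5 + I))
F(J) = -21 + 99*J (F(J) = -21 + 3*((5 + 2*(-2)*(-5 - 2))*J) = -21 + 3*((5 + 2*(-2)*(-7))*J) = -21 + 3*((5 + 28)*J) = -21 + 3*(33*J) = -21 + 99*J)
((F(1) - 15154) - 25777)/(-55610) = (((-21 + 99*1) - 15154) - 25777)/(-55610) = (((-21 + 99) - 15154) - 25777)*(-1/55610) = ((78 - 15154) - 25777)*(-1/55610) = (-15076 - 25777)*(-1/55610) = -40853*(-1/55610) = 40853/55610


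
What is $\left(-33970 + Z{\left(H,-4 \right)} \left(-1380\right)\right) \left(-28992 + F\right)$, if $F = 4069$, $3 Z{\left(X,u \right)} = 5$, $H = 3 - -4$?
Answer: $903957210$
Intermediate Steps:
$H = 7$ ($H = 3 + 4 = 7$)
$Z{\left(X,u \right)} = \frac{5}{3}$ ($Z{\left(X,u \right)} = \frac{1}{3} \cdot 5 = \frac{5}{3}$)
$\left(-33970 + Z{\left(H,-4 \right)} \left(-1380\right)\right) \left(-28992 + F\right) = \left(-33970 + \frac{5}{3} \left(-1380\right)\right) \left(-28992 + 4069\right) = \left(-33970 - 2300\right) \left(-24923\right) = \left(-36270\right) \left(-24923\right) = 903957210$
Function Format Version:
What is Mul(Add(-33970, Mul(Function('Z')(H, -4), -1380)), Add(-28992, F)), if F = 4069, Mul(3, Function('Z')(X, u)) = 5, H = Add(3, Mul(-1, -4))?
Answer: 903957210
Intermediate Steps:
H = 7 (H = Add(3, 4) = 7)
Function('Z')(X, u) = Rational(5, 3) (Function('Z')(X, u) = Mul(Rational(1, 3), 5) = Rational(5, 3))
Mul(Add(-33970, Mul(Function('Z')(H, -4), -1380)), Add(-28992, F)) = Mul(Add(-33970, Mul(Rational(5, 3), -1380)), Add(-28992, 4069)) = Mul(Add(-33970, -2300), -24923) = Mul(-36270, -24923) = 903957210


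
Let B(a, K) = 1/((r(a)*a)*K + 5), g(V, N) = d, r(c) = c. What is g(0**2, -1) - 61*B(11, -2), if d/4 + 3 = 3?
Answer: 61/237 ≈ 0.25738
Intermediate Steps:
d = 0 (d = -12 + 4*3 = -12 + 12 = 0)
g(V, N) = 0
B(a, K) = 1/(5 + K*a**2) (B(a, K) = 1/((a*a)*K + 5) = 1/(a**2*K + 5) = 1/(K*a**2 + 5) = 1/(5 + K*a**2))
g(0**2, -1) - 61*B(11, -2) = 0 - 61/(5 - 2*11**2) = 0 - 61/(5 - 2*121) = 0 - 61/(5 - 242) = 0 - 61/(-237) = 0 - 61*(-1/237) = 0 + 61/237 = 61/237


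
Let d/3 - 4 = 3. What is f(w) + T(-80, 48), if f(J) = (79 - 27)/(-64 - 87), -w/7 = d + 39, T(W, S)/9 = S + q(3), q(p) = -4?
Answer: 59744/151 ≈ 395.66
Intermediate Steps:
d = 21 (d = 12 + 3*3 = 12 + 9 = 21)
T(W, S) = -36 + 9*S (T(W, S) = 9*(S - 4) = 9*(-4 + S) = -36 + 9*S)
w = -420 (w = -7*(21 + 39) = -7*60 = -420)
f(J) = -52/151 (f(J) = 52/(-151) = 52*(-1/151) = -52/151)
f(w) + T(-80, 48) = -52/151 + (-36 + 9*48) = -52/151 + (-36 + 432) = -52/151 + 396 = 59744/151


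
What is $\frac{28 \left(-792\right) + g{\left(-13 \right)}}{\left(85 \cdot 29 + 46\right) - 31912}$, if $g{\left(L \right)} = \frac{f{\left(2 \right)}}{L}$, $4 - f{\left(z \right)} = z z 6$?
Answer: $\frac{288268}{382213} \approx 0.75421$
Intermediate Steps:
$f{\left(z \right)} = 4 - 6 z^{2}$ ($f{\left(z \right)} = 4 - z z 6 = 4 - z^{2} \cdot 6 = 4 - 6 z^{2}$)
$g{\left(L \right)} = - \frac{20}{L}$ ($g{\left(L \right)} = \frac{4 - 6 \cdot 2^{2}}{L} = \frac{4 - 24}{L} = - \frac{20}{L}$)
$\frac{28 \left(-792\right) + g{\left(-13 \right)}}{\left(85 \cdot 29 + 46\right) - 31912} = \frac{28 \left(-792\right) - \frac{20}{-13}}{\left(85 \cdot 29 + 46\right) - 31912} = \frac{-22176 - - \frac{20}{13}}{\left(2465 + 46\right) - 31912} = \frac{-22176 + \frac{20}{13}}{2511 - 31912} = - \frac{288268}{13 \left(-29401\right)} = \left(- \frac{288268}{13}\right) \left(- \frac{1}{29401}\right) = \frac{288268}{382213}$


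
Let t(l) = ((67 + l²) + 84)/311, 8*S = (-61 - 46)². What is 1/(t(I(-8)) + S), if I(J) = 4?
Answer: 2488/3561975 ≈ 0.00069849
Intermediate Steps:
S = 11449/8 (S = (-61 - 46)²/8 = (⅛)*(-107)² = (⅛)*11449 = 11449/8 ≈ 1431.1)
t(l) = 151/311 + l²/311 (t(l) = (151 + l²)*(1/311) = 151/311 + l²/311)
1/(t(I(-8)) + S) = 1/((151/311 + (1/311)*4²) + 11449/8) = 1/((151/311 + (1/311)*16) + 11449/8) = 1/((151/311 + 16/311) + 11449/8) = 1/(167/311 + 11449/8) = 1/(3561975/2488) = 2488/3561975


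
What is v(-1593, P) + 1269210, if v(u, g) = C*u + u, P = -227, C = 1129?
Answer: -530880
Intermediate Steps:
v(u, g) = 1130*u (v(u, g) = 1129*u + u = 1130*u)
v(-1593, P) + 1269210 = 1130*(-1593) + 1269210 = -1800090 + 1269210 = -530880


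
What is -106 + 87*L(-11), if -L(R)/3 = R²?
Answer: -31687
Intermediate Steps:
L(R) = -3*R²
-106 + 87*L(-11) = -106 + 87*(-3*(-11)²) = -106 + 87*(-3*121) = -106 + 87*(-363) = -106 - 31581 = -31687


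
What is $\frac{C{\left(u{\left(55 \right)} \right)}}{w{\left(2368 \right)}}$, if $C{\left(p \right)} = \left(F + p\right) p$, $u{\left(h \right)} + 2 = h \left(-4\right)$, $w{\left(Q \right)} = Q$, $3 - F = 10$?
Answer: $\frac{687}{32} \approx 21.469$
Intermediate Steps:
$F = -7$ ($F = 3 - 10 = -7$)
$u{\left(h \right)} = -2 - 4 h$ ($u{\left(h \right)} = -2 + h \left(-4\right) = -2 - 4 h$)
$C{\left(p \right)} = p \left(-7 + p\right)$ ($C{\left(p \right)} = \left(-7 + p\right) p = p \left(-7 + p\right)$)
$\frac{C{\left(u{\left(55 \right)} \right)}}{w{\left(2368 \right)}} = \frac{\left(-2 - 220\right) \left(-7 - 222\right)}{2368} = \left(-2 - 220\right) \left(-7 - 222\right) \frac{1}{2368} = - 222 \left(-7 - 222\right) \frac{1}{2368} = \left(-222\right) \left(-229\right) \frac{1}{2368} = 50838 \cdot \frac{1}{2368} = \frac{687}{32}$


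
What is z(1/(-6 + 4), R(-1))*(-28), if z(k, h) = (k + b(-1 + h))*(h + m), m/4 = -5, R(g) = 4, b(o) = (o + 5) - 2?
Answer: 2464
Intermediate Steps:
b(o) = 3 + o (b(o) = (5 + o) - 2 = 3 + o)
m = -20 (m = 4*(-5) = -20)
z(k, h) = (-20 + h)*(2 + h + k) (z(k, h) = (k + (3 + (-1 + h)))*(h - 20) = (k + (2 + h))*(-20 + h) = (2 + h + k)*(-20 + h) = (-20 + h)*(2 + h + k))
z(1/(-6 + 4), R(-1))*(-28) = (-40 + 4**2 - 20/(-6 + 4) - 18*4 + 4/(-6 + 4))*(-28) = (-40 + 16 - 20/(-2) - 72 + 4/(-2))*(-28) = (-40 + 16 - 20*(-1/2) - 72 + 4*(-1/2))*(-28) = (-40 + 16 + 10 - 72 - 2)*(-28) = -88*(-28) = 2464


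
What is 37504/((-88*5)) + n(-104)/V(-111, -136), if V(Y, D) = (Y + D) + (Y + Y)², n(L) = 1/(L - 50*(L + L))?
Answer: -215172786811/2524424760 ≈ -85.236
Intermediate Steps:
n(L) = -1/(99*L) (n(L) = 1/(L - 100*L) = 1/(-99*L) = -1/(99*L))
V(Y, D) = D + Y + 4*Y² (V(Y, D) = (D + Y) + (2*Y)² = (D + Y) + 4*Y² = D + Y + 4*Y²)
37504/((-88*5)) + n(-104)/V(-111, -136) = 37504/((-88*5)) + (-1/99/(-104))/(-136 - 111 + 4*(-111)²) = 37504/(-440) + (-1/99*(-1/104))/(-136 - 111 + 4*12321) = 37504*(-1/440) + 1/(10296*(-136 - 111 + 49284)) = -4688/55 + (1/10296)/49037 = -4688/55 + (1/10296)*(1/49037) = -4688/55 + 1/504884952 = -215172786811/2524424760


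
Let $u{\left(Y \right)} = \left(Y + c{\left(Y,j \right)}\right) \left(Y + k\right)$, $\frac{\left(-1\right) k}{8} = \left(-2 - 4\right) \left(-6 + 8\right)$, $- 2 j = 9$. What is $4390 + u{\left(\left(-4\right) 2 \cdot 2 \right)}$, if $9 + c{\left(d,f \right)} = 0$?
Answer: $2390$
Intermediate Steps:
$j = - \frac{9}{2}$ ($j = \left(- \frac{1}{2}\right) 9 = - \frac{9}{2} \approx -4.5$)
$k = 96$ ($k = - 8 \left(-2 - 4\right) \left(-6 + 8\right) = - 8 \left(\left(-6\right) 2\right) = \left(-8\right) \left(-12\right) = 96$)
$c{\left(d,f \right)} = -9$ ($c{\left(d,f \right)} = -9 + 0 = -9$)
$u{\left(Y \right)} = \left(-9 + Y\right) \left(96 + Y\right)$ ($u{\left(Y \right)} = \left(Y - 9\right) \left(Y + 96\right) = \left(-9 + Y\right) \left(96 + Y\right)$)
$4390 + u{\left(\left(-4\right) 2 \cdot 2 \right)} = 4390 + \left(-864 + \left(\left(-4\right) 2 \cdot 2\right)^{2} + 87 \left(-4\right) 2 \cdot 2\right) = 4390 + \left(-864 + \left(\left(-8\right) 2\right)^{2} + 87 \left(\left(-8\right) 2\right)\right) = 4390 + \left(-864 + \left(-16\right)^{2} + 87 \left(-16\right)\right) = 4390 - 2000 = 2390$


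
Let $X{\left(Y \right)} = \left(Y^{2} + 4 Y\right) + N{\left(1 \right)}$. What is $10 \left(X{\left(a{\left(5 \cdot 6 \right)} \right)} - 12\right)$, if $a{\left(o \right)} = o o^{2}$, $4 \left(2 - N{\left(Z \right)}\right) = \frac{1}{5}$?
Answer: $\frac{14582159799}{2} \approx 7.2911 \cdot 10^{9}$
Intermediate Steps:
$N{\left(Z \right)} = \frac{39}{20}$ ($N{\left(Z \right)} = 2 - \frac{1}{4 \cdot 5} = 2 - \frac{1}{20} = \frac{39}{20}$)
$a{\left(o \right)} = o^{3}$
$X{\left(Y \right)} = \frac{39}{20} + Y^{2} + 4 Y$ ($X{\left(Y \right)} = \left(Y^{2} + 4 Y\right) + \frac{39}{20} = \frac{39}{20} + Y^{2} + 4 Y$)
$10 \left(X{\left(a{\left(5 \cdot 6 \right)} \right)} - 12\right) = 10 \left(\left(\frac{39}{20} + \left(\left(5 \cdot 6\right)^{3}\right)^{2} + 4 \left(5 \cdot 6\right)^{3}\right) - 12\right) = 10 \left(\left(\frac{39}{20} + \left(30^{3}\right)^{2} + 4 \cdot 30^{3}\right) - 12\right) = 10 \left(\left(\frac{39}{20} + 27000^{2} + 4 \cdot 27000\right) - 12\right) = 10 \left(\left(\frac{39}{20} + 729000000 + 108000\right) - 12\right) = 10 \left(\frac{14582160039}{20} - 12\right) = 10 \cdot \frac{14582159799}{20} = \frac{14582159799}{2}$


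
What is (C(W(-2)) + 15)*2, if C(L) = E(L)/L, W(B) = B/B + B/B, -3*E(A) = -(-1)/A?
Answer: 179/6 ≈ 29.833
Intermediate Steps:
E(A) = -1/(3*A) (E(A) = -(-1)*(-1/A)/3 = -1/(3*A))
W(B) = 2 (W(B) = 1 + 1 = 2)
C(L) = -1/(3*L**2) (C(L) = (-1/(3*L))/L = -1/(3*L**2))
(C(W(-2)) + 15)*2 = (-1/3/2**2 + 15)*2 = (-1/3*1/4 + 15)*2 = (-1/12 + 15)*2 = (179/12)*2 = 179/6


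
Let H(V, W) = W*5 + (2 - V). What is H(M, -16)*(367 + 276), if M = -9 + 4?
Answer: -46939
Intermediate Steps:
M = -5
H(V, W) = 2 - V + 5*W (H(V, W) = 5*W + (2 - V) = 2 - V + 5*W)
H(M, -16)*(367 + 276) = (2 - 1*(-5) + 5*(-16))*(367 + 276) = (2 + 5 - 80)*643 = -73*643 = -46939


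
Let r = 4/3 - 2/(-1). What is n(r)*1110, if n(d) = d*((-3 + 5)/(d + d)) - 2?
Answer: -1110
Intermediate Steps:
r = 10/3 (r = 4*(1/3) - 2*(-1) = 4/3 + 2 = 10/3 ≈ 3.3333)
n(d) = -1 (n(d) = d*(2/((2*d))) - 2 = d*(2*(1/(2*d))) - 2 = d/d - 2 = 1 - 2 = -1)
n(r)*1110 = -1*1110 = -1110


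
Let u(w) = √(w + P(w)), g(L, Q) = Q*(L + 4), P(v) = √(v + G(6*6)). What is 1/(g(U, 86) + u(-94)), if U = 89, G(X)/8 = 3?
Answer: 1/(7998 + √(-94 + I*√70)) ≈ 0.00012502 - 1.52e-7*I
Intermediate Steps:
G(X) = 24 (G(X) = 8*3 = 24)
P(v) = √(24 + v) (P(v) = √(v + 24) = √(24 + v))
g(L, Q) = Q*(4 + L)
u(w) = √(w + √(24 + w))
1/(g(U, 86) + u(-94)) = 1/(86*(4 + 89) + √(-94 + √(24 - 94))) = 1/(86*93 + √(-94 + √(-70))) = 1/(7998 + √(-94 + I*√70))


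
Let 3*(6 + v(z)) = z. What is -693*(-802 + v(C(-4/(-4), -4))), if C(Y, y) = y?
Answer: 560868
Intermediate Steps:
v(z) = -6 + z/3
-693*(-802 + v(C(-4/(-4), -4))) = -693*(-802 + (-6 + (⅓)*(-4))) = -693*(-802 + (-6 - 4/3)) = -693*(-802 - 22/3) = -693*(-2428/3) = 560868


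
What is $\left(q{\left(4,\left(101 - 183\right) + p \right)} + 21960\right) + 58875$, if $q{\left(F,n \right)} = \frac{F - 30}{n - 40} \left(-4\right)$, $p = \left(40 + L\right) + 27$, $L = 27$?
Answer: $\frac{565819}{7} \approx 80831.0$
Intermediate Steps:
$p = 94$ ($p = \left(40 + 27\right) + 27 = 67 + 27 = 94$)
$q{\left(F,n \right)} = - \frac{4 \left(-30 + F\right)}{-40 + n}$ ($q{\left(F,n \right)} = \frac{-30 + F}{-40 + n} \left(-4\right) = - \frac{4 \left(-30 + F\right)}{-40 + n}$)
$\left(q{\left(4,\left(101 - 183\right) + p \right)} + 21960\right) + 58875 = \left(\frac{4 \left(30 - 4\right)}{-40 + \left(\left(101 - 183\right) + 94\right)} + 21960\right) + 58875 = \left(\frac{4 \left(30 - 4\right)}{-40 + \left(-82 + 94\right)} + 21960\right) + 58875 = \left(4 \frac{1}{-40 + 12} \cdot 26 + 21960\right) + 58875 = \left(4 \frac{1}{-28} \cdot 26 + 21960\right) + 58875 = \left(4 \left(- \frac{1}{28}\right) 26 + 21960\right) + 58875 = \left(- \frac{26}{7} + 21960\right) + 58875 = \frac{153694}{7} + 58875 = \frac{565819}{7}$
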